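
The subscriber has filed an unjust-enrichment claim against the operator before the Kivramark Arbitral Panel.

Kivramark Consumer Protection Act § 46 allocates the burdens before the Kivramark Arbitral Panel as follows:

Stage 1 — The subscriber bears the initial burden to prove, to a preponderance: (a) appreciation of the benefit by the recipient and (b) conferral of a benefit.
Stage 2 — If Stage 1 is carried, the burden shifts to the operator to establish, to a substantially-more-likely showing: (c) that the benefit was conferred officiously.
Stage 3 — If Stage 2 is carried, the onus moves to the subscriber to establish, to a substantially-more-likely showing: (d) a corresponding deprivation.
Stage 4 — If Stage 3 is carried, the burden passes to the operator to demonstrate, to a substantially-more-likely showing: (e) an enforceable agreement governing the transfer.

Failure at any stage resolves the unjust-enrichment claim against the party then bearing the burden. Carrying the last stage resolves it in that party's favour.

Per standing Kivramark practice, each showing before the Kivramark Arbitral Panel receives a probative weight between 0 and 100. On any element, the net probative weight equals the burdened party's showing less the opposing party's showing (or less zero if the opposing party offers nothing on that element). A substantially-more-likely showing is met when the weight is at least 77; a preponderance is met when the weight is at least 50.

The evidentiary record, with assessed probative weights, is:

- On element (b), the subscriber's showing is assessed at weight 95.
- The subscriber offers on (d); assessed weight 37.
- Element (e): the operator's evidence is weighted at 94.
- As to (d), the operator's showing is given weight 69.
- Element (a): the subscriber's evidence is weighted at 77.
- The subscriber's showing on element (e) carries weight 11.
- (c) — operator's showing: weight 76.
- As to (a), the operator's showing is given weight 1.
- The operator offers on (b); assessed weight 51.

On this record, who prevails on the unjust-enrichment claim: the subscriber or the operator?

operator

Stage 1 — burden on subscriber; standard: a preponderance (weight is at least 50).
    (a): 77 − 1 = 76 ≥ 50 [met]
    (b): 95 − 51 = 44 < 50 [not met]
  The subscriber does not carry Stage 1.
The operator prevails.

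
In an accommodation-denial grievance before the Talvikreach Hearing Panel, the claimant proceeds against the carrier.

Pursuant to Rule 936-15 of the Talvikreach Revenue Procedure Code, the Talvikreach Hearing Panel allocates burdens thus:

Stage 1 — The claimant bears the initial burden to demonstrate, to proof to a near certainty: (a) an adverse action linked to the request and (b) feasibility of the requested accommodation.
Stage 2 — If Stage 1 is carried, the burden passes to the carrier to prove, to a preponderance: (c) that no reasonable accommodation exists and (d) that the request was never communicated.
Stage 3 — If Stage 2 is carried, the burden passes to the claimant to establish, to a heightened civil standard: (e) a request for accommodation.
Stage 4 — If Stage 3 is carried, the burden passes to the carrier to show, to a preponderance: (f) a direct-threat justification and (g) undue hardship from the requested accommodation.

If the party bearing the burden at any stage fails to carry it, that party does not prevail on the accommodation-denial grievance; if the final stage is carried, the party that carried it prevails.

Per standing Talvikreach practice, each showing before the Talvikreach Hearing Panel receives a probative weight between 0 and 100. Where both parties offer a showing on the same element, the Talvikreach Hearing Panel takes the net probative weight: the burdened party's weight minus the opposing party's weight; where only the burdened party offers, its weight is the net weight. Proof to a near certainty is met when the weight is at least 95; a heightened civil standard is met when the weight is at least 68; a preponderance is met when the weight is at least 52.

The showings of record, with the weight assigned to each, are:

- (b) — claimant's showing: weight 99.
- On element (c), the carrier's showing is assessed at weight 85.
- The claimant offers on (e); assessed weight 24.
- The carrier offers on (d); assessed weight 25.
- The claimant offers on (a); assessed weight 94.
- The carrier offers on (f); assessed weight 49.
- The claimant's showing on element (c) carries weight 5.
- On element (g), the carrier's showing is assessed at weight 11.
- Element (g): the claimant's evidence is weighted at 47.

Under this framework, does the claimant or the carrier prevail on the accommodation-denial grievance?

Stage 1 (claimant, proof to a near certainty, weight is at least 95): (a) 94 < 95 — fails; (b) 99 ≥ 95 — meets.
  Not every element is met, so the claimant fails to carry Stage 1.
The carrier prevails.

carrier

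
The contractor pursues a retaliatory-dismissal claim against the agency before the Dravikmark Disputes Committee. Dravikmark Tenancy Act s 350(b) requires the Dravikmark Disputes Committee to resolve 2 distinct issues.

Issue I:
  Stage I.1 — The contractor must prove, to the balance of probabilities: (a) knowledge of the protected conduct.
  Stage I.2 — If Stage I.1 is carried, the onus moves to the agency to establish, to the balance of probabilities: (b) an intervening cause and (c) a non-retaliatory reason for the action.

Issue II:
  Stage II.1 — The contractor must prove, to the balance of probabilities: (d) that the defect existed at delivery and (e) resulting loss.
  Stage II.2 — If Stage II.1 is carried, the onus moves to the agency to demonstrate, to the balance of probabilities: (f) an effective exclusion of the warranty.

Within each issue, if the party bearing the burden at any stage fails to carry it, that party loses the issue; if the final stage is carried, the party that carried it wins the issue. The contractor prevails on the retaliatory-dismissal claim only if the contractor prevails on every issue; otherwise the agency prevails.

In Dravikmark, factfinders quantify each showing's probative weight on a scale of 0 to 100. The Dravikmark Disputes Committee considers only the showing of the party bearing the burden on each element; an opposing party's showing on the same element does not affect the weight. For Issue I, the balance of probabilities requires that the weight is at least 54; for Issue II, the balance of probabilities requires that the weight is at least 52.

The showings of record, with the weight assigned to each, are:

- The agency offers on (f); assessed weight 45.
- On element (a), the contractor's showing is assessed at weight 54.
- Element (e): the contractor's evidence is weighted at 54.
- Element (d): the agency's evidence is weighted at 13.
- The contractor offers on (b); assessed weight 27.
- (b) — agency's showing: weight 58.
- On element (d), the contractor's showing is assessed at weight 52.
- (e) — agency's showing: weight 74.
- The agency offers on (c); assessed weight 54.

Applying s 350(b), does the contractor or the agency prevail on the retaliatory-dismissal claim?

— Issue I —
At Stage I.1 the contractor must meet the balance of probabilities (weight is at least 54): on (a) the weight is 54, which does reach 54, so (a) meets the standard.
  Stage I.1 carried; the burden shifts to the agency.
At Stage I.2 the agency must meet the balance of probabilities (weight is at least 54): on (b) the weight is 58 (the contractor's 27 is given no effect), ≥ 54, so (b) meets the standard; on (c) the weight is 54, which does reach 54, so (c) meets the standard.
  Stage I.2 carried; the final stage is satisfied.
With every stage satisfied, the agency prevails on this issue.
— Issue II —
Stage II.1 — burden on contractor; standard: the balance of probabilities (weight is at least 52).
    (d): 52 (agency's 13 disregarded) ≥ 52 [met]
    (e): 54 (agency's 74 disregarded) ≥ 52 [met]
  The contractor carries Stage II.1; the agency now bears the burden.
Stage II.2 — burden on agency; standard: the balance of probabilities (weight is at least 52).
    (f): 45 < 52 [not met]
  Stage II.2 not carried; the agency fails its burden.
The analysis ends at Stage II.2; the contractor prevails on this issue.
Per-issue: Issue I → agency; Issue II → contractor. The contractor must prevail on every issue; overall, the agency prevails.

agency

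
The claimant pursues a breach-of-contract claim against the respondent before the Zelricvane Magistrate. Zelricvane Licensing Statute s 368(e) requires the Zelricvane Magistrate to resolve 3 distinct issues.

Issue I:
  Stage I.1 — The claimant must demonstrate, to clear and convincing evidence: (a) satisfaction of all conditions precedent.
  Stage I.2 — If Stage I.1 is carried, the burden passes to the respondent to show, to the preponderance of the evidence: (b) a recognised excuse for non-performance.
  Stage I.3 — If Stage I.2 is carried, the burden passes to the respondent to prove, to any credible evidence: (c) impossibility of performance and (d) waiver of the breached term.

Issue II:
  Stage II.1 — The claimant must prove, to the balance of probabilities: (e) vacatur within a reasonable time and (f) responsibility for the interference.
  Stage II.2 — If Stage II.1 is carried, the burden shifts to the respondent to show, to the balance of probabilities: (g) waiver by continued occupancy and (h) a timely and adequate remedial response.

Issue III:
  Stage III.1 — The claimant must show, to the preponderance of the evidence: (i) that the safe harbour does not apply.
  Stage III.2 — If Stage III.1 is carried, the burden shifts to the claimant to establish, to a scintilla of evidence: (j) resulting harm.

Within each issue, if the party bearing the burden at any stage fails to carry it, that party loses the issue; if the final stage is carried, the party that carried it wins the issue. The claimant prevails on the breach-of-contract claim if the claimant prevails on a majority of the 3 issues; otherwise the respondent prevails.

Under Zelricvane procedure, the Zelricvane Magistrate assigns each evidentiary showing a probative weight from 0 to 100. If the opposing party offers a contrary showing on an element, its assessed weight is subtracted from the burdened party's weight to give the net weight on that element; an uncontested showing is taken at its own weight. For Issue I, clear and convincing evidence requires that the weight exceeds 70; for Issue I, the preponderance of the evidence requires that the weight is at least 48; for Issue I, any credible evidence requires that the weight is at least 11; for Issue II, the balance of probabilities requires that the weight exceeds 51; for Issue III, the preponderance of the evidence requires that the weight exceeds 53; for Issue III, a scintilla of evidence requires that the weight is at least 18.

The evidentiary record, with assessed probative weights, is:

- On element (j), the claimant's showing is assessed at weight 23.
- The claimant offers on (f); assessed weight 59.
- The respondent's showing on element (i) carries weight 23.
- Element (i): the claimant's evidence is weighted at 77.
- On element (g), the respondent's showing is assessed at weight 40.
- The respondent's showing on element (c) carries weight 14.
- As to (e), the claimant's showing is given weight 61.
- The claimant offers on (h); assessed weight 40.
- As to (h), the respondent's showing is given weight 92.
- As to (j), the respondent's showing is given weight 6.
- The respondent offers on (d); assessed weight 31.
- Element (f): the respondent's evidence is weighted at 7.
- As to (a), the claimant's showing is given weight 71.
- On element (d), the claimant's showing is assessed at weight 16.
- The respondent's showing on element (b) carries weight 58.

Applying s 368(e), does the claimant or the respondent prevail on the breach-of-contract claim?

respondent

— Issue I —
Stage I.1 — burden on claimant; standard: clear and convincing evidence (weight exceeds 70).
    (a): 71 > 70 [met]
  Stage I.1 carried; the burden shifts to the respondent.
Stage I.2 — burden on respondent; standard: the preponderance of the evidence (weight is at least 48).
    (b): 58 ≥ 48 [met]
  All elements met. The respondent retains the burden for Stage I.3.
Stage I.3 — burden on respondent; standard: any credible evidence (weight is at least 11).
    (c): 14 ≥ 11 [met]
    (d): 31 − 16 = 15 ≥ 11 [met]
  All elements met at the final stage.
All stages carried — the respondent prevails on this issue.
— Issue II —
At Stage II.1 the claimant must meet the balance of probabilities (weight exceeds 51): on (e) the weight is 61, which does exceed 51, so (e) meets the standard; on (f) the weight is 59 less the opposing 7 gives net 52, > 51, so (f) meets the standard.
  The claimant carries Stage II.1; the respondent now bears the burden.
At Stage II.2 the respondent must meet the balance of probabilities (weight exceeds 51): on (g) the weight is 40, which does not exceed 51, so (g) does not meet the standard; on (h) the weight is 92 less the opposing 40 gives net 52, which does exceed 51, so (h) meets the standard.
  The respondent does not carry Stage II.2.
The claimant prevails on this issue.
— Issue III —
At Stage III.1 the claimant must meet the preponderance of the evidence (weight exceeds 53): on (i) the weight is 77 less the opposing 23 gives net 54, which does exceed 53, so (i) meets the standard.
  Stage III.1 is satisfied; the claimant continues to bear the burden.
At Stage III.2 the claimant must meet a scintilla of evidence (weight is at least 18): on (j) the weight is 23 less the opposing 6 gives net 17, which does not reach 18, so (j) does not meet the standard.
  Stage III.2 not carried; the claimant fails its burden.
So the respondent prevails on this issue.
Per-issue: Issue I → respondent; Issue II → claimant; Issue III → respondent. The claimant must prevail on a majority of issues; overall, the respondent prevails.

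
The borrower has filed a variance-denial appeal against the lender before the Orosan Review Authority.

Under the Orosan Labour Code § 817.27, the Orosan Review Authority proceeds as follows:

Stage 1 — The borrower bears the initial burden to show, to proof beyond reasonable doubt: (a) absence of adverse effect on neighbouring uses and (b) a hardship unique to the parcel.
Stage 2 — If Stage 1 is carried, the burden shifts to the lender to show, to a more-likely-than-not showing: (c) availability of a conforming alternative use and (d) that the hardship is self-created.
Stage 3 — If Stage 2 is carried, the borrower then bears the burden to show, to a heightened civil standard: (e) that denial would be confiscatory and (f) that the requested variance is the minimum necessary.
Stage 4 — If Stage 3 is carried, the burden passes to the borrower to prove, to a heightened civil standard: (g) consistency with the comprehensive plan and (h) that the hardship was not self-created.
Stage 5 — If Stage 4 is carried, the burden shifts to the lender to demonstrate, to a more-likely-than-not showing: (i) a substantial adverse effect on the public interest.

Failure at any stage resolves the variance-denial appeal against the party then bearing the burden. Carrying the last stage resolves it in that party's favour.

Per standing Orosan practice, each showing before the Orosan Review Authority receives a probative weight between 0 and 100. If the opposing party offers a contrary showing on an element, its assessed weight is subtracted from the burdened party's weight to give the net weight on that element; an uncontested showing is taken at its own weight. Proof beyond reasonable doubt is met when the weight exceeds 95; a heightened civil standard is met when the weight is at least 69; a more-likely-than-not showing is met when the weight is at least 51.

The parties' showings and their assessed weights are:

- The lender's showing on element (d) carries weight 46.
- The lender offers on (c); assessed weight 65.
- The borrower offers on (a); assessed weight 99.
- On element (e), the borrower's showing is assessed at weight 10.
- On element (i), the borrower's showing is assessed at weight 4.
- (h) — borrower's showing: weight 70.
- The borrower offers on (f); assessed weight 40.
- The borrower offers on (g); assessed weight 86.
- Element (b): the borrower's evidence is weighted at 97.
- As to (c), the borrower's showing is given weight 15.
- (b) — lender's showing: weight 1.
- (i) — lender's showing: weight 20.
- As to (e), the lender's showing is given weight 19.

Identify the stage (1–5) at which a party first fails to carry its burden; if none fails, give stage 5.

stage 2

Stage 1 (borrower, proof beyond reasonable doubt, weight exceeds 95): (a) 99 > 95 — meets; (b) net 97−1=96 > 95 — meets.
  All elements met. The burden passes to the lender.
Stage 2 (lender, a more-likely-than-not showing, weight is at least 51): (c) net 65−15=50 < 51 — fails; (d) 46 < 51 — fails.
  The lender does not carry Stage 2.
So the borrower prevails.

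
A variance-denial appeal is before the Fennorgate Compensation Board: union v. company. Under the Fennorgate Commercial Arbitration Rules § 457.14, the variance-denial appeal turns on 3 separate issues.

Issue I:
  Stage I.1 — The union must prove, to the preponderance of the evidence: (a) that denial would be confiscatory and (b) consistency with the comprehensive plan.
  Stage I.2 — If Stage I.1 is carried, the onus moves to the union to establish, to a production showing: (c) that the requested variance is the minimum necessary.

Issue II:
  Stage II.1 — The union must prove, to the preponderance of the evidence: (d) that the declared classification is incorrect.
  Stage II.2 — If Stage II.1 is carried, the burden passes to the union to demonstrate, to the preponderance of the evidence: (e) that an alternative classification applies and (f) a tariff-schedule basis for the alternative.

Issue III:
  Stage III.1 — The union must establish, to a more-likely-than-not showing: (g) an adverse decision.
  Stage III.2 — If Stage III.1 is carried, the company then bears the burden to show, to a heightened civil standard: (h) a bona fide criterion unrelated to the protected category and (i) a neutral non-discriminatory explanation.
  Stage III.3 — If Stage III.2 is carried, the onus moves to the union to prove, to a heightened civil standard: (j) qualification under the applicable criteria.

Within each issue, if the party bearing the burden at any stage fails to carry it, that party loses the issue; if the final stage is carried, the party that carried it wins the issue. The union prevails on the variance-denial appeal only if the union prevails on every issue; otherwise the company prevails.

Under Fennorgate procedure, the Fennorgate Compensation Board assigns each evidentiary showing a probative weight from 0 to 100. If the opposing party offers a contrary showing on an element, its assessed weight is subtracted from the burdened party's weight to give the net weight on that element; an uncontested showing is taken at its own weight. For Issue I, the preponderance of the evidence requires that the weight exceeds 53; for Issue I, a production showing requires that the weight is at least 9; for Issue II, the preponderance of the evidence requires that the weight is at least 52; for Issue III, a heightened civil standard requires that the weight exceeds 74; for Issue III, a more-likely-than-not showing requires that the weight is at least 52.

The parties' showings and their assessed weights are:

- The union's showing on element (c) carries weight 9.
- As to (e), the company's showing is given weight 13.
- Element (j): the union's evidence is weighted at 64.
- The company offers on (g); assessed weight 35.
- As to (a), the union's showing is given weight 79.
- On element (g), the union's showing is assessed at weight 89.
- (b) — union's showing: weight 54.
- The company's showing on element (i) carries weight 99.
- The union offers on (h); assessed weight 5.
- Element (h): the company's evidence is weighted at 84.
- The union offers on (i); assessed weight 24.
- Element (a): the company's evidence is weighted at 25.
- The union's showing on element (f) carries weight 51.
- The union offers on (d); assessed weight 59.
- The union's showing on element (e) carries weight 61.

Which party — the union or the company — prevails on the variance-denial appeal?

— Issue I —
At Stage I.1 the union must meet the preponderance of the evidence (weight exceeds 53): on (a) the weight is 79 less the opposing 25 gives net 54, which does exceed 53, so (a) meets the standard; on (b) the weight is 54, > 53, so (b) meets the standard.
  All elements met. The union retains the burden for Stage I.2.
At Stage I.2 the union must meet a production showing (weight is at least 9): on (c) the weight is 9, which does reach 9, so (c) meets the standard.
  All elements met at the final stage.
Every stage carried; the union prevails on this issue.
— Issue II —
At Stage II.1 the union must meet the preponderance of the evidence (weight is at least 52): on (d) the weight is 59, which does reach 52, so (d) meets the standard.
  All elements met. The union retains the burden for Stage II.2.
At Stage II.2 the union must meet the preponderance of the evidence (weight is at least 52): on (e) the weight is 61 less the opposing 13 gives net 48, which does not reach 52, so (e) does not meet the standard; on (f) the weight is 51, which does not reach 52, so (f) does not meet the standard.
  The union does not carry Stage II.2.
The analysis ends at Stage II.2; the company prevails on this issue.
— Issue III —
Stage III.1 — burden on union; standard: a more-likely-than-not showing (weight is at least 52).
    (g): 89 − 35 = 54 ≥ 52 [met]
  All elements met. The burden passes to the company.
Stage III.2 — burden on company; standard: a heightened civil standard (weight exceeds 74).
    (h): 84 − 5 = 79 > 74 [met]
    (i): 99 − 24 = 75 > 74 [met]
  Stage III.2 carried; the burden shifts to the union.
Stage III.3 — burden on union; standard: a heightened civil standard (weight exceeds 74).
    (j): 64 ≤ 74 [not met]
  The union does not carry Stage III.3.
The analysis ends at Stage III.3; the company prevails on this issue.
Per-issue: Issue I → union; Issue II → company; Issue III → company. The union must prevail on every issue; overall, the company prevails.

company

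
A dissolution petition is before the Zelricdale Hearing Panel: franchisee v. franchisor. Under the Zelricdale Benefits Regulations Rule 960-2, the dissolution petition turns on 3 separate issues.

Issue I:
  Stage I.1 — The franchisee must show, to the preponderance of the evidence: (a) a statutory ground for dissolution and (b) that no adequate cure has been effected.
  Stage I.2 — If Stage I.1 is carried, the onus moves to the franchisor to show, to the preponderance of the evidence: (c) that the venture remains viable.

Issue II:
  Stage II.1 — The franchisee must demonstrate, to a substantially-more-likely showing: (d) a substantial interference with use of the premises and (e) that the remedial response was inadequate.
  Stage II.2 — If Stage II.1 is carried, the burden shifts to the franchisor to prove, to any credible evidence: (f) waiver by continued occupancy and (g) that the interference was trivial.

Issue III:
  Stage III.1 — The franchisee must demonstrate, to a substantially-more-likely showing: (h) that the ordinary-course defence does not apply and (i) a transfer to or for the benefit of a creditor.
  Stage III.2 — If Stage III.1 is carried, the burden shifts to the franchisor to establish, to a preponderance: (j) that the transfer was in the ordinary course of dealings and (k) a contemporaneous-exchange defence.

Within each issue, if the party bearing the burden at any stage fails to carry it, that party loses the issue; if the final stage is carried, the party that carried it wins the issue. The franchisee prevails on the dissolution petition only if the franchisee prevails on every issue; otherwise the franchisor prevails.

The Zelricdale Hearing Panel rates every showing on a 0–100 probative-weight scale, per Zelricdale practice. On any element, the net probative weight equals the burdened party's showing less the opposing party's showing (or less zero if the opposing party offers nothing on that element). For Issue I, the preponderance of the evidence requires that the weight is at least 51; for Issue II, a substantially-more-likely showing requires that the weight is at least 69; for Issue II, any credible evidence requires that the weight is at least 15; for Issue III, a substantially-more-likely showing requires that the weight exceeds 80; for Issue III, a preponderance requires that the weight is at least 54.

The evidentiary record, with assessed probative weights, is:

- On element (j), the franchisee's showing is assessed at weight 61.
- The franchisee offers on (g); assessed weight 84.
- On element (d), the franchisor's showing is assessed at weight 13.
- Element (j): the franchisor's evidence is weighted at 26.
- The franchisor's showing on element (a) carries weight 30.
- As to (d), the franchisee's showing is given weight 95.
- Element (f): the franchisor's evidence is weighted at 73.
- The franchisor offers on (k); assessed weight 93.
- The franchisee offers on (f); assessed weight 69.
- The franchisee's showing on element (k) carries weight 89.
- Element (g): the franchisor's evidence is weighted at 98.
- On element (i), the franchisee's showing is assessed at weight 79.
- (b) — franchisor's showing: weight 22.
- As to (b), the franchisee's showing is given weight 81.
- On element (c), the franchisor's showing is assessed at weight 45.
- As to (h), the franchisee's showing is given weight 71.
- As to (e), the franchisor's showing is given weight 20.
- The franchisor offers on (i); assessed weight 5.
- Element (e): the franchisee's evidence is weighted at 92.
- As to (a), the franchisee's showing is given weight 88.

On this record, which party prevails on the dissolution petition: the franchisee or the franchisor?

— Issue I —
Stage I.1 — burden on franchisee; standard: the preponderance of the evidence (weight is at least 51).
    (a): 88 − 30 = 58 ≥ 51 [met]
    (b): 81 − 22 = 59 ≥ 51 [met]
  Stage I.1 is satisfied; the onus moves to the franchisor.
Stage I.2 — burden on franchisor; standard: the preponderance of the evidence (weight is at least 51).
    (c): 45 < 51 [not met]
  Stage I.2 not carried; the franchisor fails its burden.
The analysis ends at Stage I.2; the franchisee prevails on this issue.
— Issue II —
Stage II.1 (franchisee, a substantially-more-likely showing, weight is at least 69): (d) net 95−13=82 ≥ 69 — meets; (e) net 92−20=72 ≥ 69 — meets.
  Stage II.1 is satisfied; the onus moves to the franchisor.
Stage II.2 (franchisor, any credible evidence, weight is at least 15): (f) net 73−69=4 < 15 — fails; (g) net 98−84=14 < 15 — fails.
  Not every element is met, so the franchisor fails to carry Stage II.2.
So the franchisee prevails on this issue.
— Issue III —
At Stage III.1 the franchisee must meet a substantially-more-likely showing (weight exceeds 80): on (h) the weight is 71, which does not exceed 80, so (h) does not meet the standard; on (i) the weight is 79 less the opposing 5 gives net 74, ≤ 80, so (i) does not meet the standard.
  The franchisee does not carry Stage III.1.
So the franchisor prevails on this issue.
Per-issue: Issue I → franchisee; Issue II → franchisee; Issue III → franchisor. The franchisee must prevail on every issue; overall, the franchisor prevails.

franchisor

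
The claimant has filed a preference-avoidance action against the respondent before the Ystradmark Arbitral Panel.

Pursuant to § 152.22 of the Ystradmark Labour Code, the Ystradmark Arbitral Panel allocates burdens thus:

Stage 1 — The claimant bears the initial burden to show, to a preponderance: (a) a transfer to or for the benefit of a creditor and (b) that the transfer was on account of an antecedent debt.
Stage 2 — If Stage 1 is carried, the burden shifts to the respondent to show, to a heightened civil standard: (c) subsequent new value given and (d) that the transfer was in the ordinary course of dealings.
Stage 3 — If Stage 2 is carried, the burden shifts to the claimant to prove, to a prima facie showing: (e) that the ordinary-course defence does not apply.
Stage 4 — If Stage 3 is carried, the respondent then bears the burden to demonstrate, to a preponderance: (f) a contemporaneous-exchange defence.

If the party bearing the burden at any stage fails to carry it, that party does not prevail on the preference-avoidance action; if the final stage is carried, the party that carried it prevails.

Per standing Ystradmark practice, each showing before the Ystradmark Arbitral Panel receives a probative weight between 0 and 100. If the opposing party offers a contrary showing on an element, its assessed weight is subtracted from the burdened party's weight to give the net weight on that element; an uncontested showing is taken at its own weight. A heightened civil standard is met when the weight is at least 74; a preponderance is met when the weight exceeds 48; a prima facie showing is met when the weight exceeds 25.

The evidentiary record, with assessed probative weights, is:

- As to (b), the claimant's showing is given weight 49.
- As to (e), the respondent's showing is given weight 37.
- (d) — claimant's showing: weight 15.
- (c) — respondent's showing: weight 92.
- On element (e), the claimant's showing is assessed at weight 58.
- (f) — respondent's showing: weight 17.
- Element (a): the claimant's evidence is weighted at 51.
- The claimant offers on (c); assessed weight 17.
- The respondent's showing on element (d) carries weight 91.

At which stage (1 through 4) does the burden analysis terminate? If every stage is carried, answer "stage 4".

stage 3

Stage 1 — burden on claimant; standard: a preponderance (weight exceeds 48).
    (a): 51 > 48 [met]
    (b): 49 > 48 [met]
  Stage 1 carried; the burden shifts to the respondent.
Stage 2 — burden on respondent; standard: a heightened civil standard (weight is at least 74).
    (c): 92 − 17 = 75 ≥ 74 [met]
    (d): 91 − 15 = 76 ≥ 74 [met]
  All elements met. The burden passes to the claimant.
Stage 3 — burden on claimant; standard: a prima facie showing (weight exceeds 25).
    (e): 58 − 37 = 21 ≤ 25 [not met]
  Stage 3 not carried; the claimant fails its burden.
So the respondent prevails.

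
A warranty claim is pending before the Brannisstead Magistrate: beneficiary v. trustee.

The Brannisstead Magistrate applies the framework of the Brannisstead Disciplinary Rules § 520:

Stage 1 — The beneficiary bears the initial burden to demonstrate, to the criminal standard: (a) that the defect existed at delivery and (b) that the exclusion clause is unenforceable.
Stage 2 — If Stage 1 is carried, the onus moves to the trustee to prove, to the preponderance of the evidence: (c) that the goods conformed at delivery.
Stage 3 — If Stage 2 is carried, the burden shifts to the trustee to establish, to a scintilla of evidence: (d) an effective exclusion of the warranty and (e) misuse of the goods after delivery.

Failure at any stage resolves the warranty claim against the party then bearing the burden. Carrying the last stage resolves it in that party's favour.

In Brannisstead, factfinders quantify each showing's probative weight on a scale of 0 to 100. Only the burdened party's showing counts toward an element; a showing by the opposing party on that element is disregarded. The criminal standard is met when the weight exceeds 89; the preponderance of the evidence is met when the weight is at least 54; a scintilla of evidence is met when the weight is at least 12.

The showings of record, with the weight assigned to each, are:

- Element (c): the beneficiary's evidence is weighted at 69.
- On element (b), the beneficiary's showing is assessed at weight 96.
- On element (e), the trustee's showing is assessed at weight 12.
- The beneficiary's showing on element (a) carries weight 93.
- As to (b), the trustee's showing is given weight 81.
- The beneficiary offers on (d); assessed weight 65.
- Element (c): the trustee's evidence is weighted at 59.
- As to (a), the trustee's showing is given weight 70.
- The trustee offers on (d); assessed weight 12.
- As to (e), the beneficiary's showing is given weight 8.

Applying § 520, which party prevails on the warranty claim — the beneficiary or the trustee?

trustee

Stage 1 — burden on beneficiary; standard: the criminal standard (weight exceeds 89).
    (a): 93 (trustee's 70 disregarded) > 89 [met]
    (b): 96 (trustee's 81 disregarded) > 89 [met]
  The beneficiary carries Stage 1; the trustee now bears the burden.
Stage 2 — burden on trustee; standard: the preponderance of the evidence (weight is at least 54).
    (c): 59 (beneficiary's 69 disregarded) ≥ 54 [met]
  All elements met. The trustee retains the burden for Stage 3.
Stage 3 — burden on trustee; standard: a scintilla of evidence (weight is at least 12).
    (d): 12 (beneficiary's 65 disregarded) ≥ 12 [met]
    (e): 12 (beneficiary's 8 disregarded) ≥ 12 [met]
  All elements met at the final stage.
Every stage carried; the trustee prevails.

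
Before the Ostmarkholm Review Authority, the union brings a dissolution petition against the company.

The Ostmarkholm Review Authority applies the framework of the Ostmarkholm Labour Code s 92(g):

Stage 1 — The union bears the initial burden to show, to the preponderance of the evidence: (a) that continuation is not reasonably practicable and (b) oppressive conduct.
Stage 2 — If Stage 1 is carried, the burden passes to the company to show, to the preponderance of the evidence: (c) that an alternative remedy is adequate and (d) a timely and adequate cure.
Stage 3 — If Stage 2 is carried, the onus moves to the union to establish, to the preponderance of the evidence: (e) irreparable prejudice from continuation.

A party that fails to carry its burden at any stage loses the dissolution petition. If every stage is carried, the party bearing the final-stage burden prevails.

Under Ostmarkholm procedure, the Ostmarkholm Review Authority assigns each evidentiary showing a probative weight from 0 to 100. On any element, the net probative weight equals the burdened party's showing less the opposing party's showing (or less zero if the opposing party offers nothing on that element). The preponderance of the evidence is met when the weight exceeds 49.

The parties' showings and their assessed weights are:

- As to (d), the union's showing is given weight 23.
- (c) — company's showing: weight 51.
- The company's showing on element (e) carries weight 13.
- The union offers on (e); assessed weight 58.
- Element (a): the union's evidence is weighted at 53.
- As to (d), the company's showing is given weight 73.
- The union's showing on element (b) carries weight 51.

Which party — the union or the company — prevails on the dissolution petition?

Stage 1 (union, the preponderance of the evidence, weight exceeds 49): (a) 53 > 49 — meets; (b) 51 > 49 — meets.
  Stage 1 carried; the burden shifts to the company.
Stage 2 (company, the preponderance of the evidence, weight exceeds 49): (c) 51 > 49 — meets; (d) net 73−23=50 > 49 — meets.
  All elements met. The burden passes to the union.
Stage 3 (union, the preponderance of the evidence, weight exceeds 49): (e) net 58−13=45 ≤ 49 — fails.
  The union does not carry Stage 3.
So the company prevails.

company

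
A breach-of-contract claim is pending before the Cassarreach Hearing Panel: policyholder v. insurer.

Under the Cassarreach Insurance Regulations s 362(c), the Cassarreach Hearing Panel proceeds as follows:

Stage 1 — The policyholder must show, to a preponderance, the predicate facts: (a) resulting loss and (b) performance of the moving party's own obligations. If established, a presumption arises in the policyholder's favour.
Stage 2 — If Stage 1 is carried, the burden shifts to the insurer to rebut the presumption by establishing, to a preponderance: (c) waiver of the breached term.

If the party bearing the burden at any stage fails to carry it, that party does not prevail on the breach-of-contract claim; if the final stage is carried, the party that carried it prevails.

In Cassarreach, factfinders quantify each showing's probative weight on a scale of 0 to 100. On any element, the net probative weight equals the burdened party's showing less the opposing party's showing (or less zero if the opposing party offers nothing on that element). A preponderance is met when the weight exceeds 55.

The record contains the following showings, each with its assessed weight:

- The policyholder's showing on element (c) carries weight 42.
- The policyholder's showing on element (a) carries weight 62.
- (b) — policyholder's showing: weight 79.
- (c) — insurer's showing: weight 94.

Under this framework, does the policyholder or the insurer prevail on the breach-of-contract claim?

policyholder

Stage 1 — burden on policyholder; standard: a preponderance (weight exceeds 55).
    (a): 62 > 55 [met]
    (b): 79 > 55 [met]
  The policyholder carries Stage 1; the insurer now bears the burden.
Stage 2 — burden on insurer; standard: a preponderance (weight exceeds 55).
    (c): 94 − 42 = 52 ≤ 55 [not met]
  Not every element is met, so the insurer fails to carry Stage 2.
So the policyholder prevails.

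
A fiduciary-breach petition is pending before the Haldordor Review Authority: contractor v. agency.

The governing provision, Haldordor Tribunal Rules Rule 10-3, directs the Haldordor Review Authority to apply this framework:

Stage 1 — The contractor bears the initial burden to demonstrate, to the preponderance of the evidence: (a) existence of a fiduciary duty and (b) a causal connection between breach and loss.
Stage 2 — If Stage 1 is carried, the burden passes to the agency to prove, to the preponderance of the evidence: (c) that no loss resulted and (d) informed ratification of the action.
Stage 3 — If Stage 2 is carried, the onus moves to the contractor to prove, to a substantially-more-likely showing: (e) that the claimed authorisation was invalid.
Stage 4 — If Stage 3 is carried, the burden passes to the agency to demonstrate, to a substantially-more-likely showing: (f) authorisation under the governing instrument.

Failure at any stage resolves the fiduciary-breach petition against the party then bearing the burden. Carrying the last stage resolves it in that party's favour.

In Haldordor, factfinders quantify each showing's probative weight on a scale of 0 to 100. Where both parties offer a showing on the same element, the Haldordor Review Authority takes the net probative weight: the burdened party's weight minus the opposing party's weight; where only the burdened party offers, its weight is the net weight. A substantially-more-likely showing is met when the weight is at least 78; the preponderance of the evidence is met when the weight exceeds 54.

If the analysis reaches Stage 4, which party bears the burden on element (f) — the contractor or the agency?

Stage 4's rule assigns the burden to the agency (to a substantially-more-likely showing).

agency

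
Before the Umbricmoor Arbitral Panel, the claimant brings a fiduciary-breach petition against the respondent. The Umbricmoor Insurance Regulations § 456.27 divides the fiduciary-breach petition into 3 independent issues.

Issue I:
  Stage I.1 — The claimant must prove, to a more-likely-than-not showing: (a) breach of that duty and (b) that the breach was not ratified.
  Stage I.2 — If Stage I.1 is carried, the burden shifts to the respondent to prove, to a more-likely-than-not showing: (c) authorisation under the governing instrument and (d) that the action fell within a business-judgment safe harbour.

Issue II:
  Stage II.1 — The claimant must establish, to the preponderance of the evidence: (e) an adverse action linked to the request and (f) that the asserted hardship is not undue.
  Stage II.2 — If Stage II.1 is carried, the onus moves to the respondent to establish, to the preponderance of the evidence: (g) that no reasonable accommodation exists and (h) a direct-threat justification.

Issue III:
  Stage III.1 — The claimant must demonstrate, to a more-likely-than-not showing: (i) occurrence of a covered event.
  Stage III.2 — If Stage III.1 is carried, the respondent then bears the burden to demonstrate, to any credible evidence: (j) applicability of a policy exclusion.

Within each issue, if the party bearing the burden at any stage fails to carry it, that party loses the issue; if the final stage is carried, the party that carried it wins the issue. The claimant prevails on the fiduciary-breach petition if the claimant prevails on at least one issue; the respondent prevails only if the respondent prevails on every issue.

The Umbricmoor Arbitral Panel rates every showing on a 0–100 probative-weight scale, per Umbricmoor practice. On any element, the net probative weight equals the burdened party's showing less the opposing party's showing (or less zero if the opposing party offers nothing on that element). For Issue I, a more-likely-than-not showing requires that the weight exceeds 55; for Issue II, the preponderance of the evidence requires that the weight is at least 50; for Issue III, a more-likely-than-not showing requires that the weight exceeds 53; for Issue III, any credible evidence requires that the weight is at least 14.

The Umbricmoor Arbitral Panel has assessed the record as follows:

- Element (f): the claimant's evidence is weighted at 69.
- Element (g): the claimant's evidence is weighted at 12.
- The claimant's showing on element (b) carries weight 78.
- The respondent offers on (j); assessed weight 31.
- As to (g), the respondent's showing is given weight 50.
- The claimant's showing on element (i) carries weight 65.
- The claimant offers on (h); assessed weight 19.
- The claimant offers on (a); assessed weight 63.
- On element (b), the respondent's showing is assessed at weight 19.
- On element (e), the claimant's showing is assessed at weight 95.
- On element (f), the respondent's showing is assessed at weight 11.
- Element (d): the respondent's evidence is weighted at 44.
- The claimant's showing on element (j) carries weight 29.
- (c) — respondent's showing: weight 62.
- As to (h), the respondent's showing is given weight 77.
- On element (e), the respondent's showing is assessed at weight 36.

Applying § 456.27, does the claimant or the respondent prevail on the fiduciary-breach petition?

— Issue I —
Stage I.1 — burden on claimant; standard: a more-likely-than-not showing (weight exceeds 55).
    (a): 63 > 55 [met]
    (b): 78 − 19 = 59 > 55 [met]
  All elements met. The burden passes to the respondent.
Stage I.2 — burden on respondent; standard: a more-likely-than-not showing (weight exceeds 55).
    (c): 62 > 55 [met]
    (d): 44 ≤ 55 [not met]
  Stage I.2 not carried; the respondent fails its burden.
The claimant prevails on this issue.
— Issue II —
Stage II.1 (claimant, the preponderance of the evidence, weight is at least 50): (e) net 95−36=59 ≥ 50 — meets; (f) net 69−11=58 ≥ 50 — meets.
  All elements met. The burden passes to the respondent.
Stage II.2 (respondent, the preponderance of the evidence, weight is at least 50): (g) net 50−12=38 < 50 — fails; (h) net 77−19=58 ≥ 50 — meets.
  Stage II.2 not carried; the respondent fails its burden.
The analysis ends at Stage II.2; the claimant prevails on this issue.
— Issue III —
Stage III.1 (claimant, a more-likely-than-not showing, weight exceeds 53): (i) 65 > 53 — meets.
  Stage III.1 carried; the burden shifts to the respondent.
Stage III.2 (respondent, any credible evidence, weight is at least 14): (j) net 31−29=2 < 14 — fails.
  The respondent does not carry Stage III.2.
The claimant prevails on this issue.
Per-issue: Issue I → claimant; Issue II → claimant; Issue III → claimant. The claimant must prevail on at least one issue; overall, the claimant prevails.

claimant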